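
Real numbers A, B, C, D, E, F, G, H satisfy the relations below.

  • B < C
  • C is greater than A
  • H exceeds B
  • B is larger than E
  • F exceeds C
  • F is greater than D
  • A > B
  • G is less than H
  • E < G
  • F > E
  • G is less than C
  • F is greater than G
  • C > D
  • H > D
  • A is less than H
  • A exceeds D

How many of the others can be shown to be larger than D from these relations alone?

From D the given relations immediately reach A, C, H, F.
No other element is forced above D by the given relations, so the count is 4.

4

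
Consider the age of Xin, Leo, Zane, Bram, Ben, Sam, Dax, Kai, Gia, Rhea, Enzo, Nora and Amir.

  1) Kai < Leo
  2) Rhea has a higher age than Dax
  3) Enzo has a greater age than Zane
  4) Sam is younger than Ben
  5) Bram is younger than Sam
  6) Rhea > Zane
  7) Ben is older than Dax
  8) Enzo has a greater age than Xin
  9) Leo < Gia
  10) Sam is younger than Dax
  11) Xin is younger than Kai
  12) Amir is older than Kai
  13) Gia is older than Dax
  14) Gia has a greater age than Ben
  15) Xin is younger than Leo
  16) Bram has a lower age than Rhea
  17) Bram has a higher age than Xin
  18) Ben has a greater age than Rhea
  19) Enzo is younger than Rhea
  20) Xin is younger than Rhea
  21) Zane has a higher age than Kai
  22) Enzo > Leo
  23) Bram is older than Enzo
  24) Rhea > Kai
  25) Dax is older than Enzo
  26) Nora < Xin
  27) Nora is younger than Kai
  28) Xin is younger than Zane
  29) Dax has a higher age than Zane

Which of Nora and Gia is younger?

Nora

The relevant relations are Nora < Xin; Xin < Kai; Kai < Leo; Leo < Enzo; Enzo < Bram; Bram < Sam; Sam < Dax; Dax < Rhea; Rhea < Ben; Ben < Gia.
Chaining these gives Nora < Xin < Kai < Leo < Enzo < Bram < Sam < Dax < Rhea < Ben < Gia.
So Nora < Gia; Nora is the younger of the two.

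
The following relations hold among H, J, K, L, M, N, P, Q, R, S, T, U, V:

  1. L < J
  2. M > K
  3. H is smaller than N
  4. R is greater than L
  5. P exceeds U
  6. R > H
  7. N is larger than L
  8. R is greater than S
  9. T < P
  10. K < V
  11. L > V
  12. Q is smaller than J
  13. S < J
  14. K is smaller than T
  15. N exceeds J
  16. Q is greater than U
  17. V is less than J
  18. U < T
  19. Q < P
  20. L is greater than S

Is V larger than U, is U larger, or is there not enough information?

Following every chain through U: above U we get Q, T, J, N, P.
V is not reached, and no chain runs the other way from V to U.
So the given relations leave the order of U and V undetermined.

undetermined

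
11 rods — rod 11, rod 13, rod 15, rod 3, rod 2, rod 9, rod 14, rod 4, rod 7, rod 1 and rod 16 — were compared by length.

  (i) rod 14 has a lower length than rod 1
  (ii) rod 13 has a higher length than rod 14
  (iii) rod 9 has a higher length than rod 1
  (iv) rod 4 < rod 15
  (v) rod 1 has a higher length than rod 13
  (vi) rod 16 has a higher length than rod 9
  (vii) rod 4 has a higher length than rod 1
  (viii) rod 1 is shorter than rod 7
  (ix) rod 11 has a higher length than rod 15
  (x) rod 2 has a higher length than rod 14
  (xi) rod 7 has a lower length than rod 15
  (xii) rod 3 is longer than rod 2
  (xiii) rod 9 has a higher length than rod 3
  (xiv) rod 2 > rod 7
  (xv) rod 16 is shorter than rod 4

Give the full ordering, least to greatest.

rod 14 < rod 13 < rod 1 < rod 7 < rod 2 < rod 3 < rod 9 < rod 16 < rod 4 < rod 15 < rod 11

Each adjacent pair is fixed by a given relation: rod 14 < rod 13; rod 13 < rod 1; rod 1 < rod 7; rod 7 < rod 2; rod 2 < rod 3; rod 3 < rod 9; rod 9 < rod 16; rod 16 < rod 4; rod 4 < rod 15; rod 15 < rod 11. Chaining them end to end gives the full order.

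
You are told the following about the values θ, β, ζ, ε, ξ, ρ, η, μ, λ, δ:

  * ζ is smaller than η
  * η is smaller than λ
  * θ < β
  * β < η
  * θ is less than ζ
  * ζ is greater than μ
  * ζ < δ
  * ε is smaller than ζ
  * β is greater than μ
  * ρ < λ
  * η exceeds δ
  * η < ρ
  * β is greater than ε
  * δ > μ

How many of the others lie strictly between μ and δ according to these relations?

The relations place μ below δ. An element lies strictly between them when it is forced above μ and also forced below δ.
Above μ: {ζ, β, η, ρ, λ}. Below δ: {θ, ε, ζ}.
Intersection: {ζ} — 1.

1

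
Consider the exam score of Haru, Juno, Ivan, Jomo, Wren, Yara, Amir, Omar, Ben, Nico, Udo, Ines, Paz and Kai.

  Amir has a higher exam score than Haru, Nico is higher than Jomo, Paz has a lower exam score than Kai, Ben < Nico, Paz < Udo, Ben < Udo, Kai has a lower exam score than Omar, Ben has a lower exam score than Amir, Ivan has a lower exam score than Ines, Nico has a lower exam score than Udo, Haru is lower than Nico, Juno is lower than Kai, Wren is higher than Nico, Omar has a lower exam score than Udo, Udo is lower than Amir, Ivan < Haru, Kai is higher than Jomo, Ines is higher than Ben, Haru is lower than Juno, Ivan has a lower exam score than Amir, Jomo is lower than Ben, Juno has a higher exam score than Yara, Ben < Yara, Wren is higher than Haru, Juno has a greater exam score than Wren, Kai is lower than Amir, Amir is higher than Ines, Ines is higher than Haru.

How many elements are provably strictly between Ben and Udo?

6

The relations place Ben below Udo. An element lies strictly between them when it is forced above Ben and also forced below Udo.
Above Ben: {Yara, Nico, Wren, Juno, Kai, Omar, Ines, Amir}. Below Udo: {Jomo, Yara, Paz, Ivan, Haru, Nico, Wren, Juno, Kai, Omar}.
Intersection: {Yara, Nico, Wren, Juno, Kai, Omar} — 6.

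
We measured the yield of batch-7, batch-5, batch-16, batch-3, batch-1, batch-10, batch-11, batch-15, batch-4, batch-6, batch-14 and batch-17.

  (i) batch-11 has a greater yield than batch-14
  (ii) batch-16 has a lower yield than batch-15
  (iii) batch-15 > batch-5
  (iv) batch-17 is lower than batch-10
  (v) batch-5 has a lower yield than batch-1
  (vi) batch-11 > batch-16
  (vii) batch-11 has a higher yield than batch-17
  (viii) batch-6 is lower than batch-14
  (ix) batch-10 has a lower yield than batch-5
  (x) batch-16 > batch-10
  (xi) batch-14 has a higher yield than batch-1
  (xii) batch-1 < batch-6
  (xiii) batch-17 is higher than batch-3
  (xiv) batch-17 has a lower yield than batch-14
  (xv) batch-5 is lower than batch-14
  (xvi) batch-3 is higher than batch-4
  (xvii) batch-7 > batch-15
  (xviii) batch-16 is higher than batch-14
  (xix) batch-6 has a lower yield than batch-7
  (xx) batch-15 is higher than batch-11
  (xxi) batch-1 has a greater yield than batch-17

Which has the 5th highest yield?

Chaining the given pairs: batch-4 < batch-3 < batch-17 < batch-10 < batch-5 < batch-1 < batch-6 < batch-14 < batch-16 < batch-11 < batch-15 < batch-7.
Counting 5 from the largest end gives batch-14.

batch-14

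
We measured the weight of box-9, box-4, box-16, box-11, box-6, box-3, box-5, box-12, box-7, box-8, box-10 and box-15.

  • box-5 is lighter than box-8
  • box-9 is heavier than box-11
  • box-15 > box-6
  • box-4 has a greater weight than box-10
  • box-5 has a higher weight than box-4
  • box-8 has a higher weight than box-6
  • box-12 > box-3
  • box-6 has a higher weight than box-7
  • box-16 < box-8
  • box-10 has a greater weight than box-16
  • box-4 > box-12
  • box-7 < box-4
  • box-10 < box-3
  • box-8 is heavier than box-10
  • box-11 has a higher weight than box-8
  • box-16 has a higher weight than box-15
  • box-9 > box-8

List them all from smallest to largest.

box-7 < box-6 < box-15 < box-16 < box-10 < box-3 < box-12 < box-4 < box-5 < box-8 < box-11 < box-9

The consecutive links are each given: box-7 < box-6; box-6 < box-15; box-15 < box-16; box-16 < box-10; box-10 < box-3; box-3 < box-12; box-12 < box-4; box-4 < box-5; box-5 < box-8; box-8 < box-11; box-11 < box-9.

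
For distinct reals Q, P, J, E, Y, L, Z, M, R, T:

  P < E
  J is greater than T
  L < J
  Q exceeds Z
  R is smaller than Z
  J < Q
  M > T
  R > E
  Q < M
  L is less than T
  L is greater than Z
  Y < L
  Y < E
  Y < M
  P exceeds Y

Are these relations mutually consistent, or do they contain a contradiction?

consistent

The single ordering Y < P < E < R < Z < L < T < J < Q < M satisfies every listed relation, so no contradiction arises.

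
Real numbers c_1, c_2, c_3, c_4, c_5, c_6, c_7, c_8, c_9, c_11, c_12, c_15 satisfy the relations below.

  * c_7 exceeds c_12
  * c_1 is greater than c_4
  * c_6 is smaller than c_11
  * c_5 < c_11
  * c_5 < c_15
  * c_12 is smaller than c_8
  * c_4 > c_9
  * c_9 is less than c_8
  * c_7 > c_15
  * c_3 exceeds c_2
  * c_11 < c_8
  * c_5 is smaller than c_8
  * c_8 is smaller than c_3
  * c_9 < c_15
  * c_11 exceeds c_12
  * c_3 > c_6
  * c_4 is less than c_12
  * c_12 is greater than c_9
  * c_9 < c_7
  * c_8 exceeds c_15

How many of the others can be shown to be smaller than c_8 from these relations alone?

From c_8 the given relations immediately reach c_9, c_5, c_15, c_12, c_11.
From those, c_6, c_4 — 7 in total.
No other element is forced below c_8 by the given relations, so the count is 7.

7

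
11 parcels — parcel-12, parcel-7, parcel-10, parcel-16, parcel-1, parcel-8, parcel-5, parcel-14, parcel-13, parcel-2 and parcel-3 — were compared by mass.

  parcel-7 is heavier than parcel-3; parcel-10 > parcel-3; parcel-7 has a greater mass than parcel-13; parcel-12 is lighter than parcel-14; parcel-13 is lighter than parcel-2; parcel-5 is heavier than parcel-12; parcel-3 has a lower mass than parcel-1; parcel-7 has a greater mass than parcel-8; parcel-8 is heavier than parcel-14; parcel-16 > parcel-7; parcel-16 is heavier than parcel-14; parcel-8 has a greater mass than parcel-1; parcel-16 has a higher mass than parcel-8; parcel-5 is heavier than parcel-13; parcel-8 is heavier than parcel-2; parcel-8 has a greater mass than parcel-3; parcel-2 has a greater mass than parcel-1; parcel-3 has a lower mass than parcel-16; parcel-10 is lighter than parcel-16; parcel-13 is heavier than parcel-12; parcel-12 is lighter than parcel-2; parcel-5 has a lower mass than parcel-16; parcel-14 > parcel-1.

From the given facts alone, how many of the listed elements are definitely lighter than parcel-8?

The elements the relations force below parcel-8 are parcel-3, parcel-1, parcel-12, parcel-13, parcel-14, parcel-2 — no chain reaches any other.
That is 6.

6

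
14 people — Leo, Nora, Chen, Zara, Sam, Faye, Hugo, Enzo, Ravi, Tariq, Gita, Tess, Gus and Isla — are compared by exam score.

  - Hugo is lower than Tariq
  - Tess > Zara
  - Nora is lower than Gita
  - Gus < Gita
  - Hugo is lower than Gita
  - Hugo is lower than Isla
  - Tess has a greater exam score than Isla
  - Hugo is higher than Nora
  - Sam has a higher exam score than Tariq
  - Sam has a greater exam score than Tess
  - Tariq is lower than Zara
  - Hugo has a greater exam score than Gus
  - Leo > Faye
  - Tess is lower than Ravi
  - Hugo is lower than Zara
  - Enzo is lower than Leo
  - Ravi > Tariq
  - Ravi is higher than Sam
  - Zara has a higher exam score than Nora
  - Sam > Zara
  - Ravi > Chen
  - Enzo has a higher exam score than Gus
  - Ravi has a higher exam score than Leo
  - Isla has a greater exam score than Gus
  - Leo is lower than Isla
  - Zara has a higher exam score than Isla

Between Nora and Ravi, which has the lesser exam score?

Nora

Nora < Hugo and Hugo < Isla give Nora < Isla.
With Isla < Zara: Nora < Hugo < Isla < Zara.
With Zara < Tess: Nora < Hugo < Isla < Zara < Tess.
Then Tess < Sam extends the chain to Sam.
With Sam < Ravi: Nora < Hugo < Isla < Zara < Tess < Sam < Ravi.
So Nora < Ravi; Nora is the lower of the two.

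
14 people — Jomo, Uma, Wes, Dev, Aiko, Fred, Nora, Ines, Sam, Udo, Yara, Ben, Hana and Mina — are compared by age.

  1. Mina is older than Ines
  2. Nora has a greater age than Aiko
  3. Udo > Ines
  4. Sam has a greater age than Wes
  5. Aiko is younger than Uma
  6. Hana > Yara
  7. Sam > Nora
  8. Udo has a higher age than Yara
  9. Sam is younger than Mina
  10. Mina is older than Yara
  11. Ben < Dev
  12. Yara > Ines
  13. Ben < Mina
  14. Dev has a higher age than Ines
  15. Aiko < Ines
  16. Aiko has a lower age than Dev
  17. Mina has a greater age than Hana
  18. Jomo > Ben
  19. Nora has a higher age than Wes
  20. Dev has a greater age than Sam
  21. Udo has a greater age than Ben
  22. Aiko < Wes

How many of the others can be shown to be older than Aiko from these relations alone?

From Aiko the given relations immediately reach Wes, Nora, Ines, Uma, Dev.
From those, Yara, Sam, Udo, Mina — 9 in total.
From those, Hana — 10 in total.
No other element is forced above Aiko by the given relations, so the count is 10.

10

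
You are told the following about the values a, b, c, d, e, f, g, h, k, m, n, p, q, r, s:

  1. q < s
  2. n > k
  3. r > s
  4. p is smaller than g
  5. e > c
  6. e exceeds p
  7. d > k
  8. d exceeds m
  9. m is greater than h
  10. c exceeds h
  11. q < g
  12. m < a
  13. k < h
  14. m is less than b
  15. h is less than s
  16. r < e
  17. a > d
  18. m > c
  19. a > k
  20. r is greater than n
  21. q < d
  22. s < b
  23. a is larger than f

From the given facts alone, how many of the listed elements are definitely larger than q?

Directly above q: g, s, d.
One step further: b, a, r (6 so far).
One step further: e (7 so far).
Nothing else is reachable above q; 7 in all.

7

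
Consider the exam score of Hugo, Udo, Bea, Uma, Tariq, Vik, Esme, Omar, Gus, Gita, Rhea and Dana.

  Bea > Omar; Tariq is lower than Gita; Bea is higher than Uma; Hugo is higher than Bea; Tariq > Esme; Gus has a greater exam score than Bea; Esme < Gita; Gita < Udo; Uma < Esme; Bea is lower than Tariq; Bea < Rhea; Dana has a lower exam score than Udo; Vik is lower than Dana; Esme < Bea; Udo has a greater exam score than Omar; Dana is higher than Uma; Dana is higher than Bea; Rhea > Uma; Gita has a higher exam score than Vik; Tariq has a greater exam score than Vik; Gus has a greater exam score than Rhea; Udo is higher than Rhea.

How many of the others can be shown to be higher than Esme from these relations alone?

Directly above Esme: Bea, Tariq, Gita.
One step further: Dana, Rhea, Hugo, Gus, Udo (8 so far).
Nothing else is reachable above Esme; 8 in all.

8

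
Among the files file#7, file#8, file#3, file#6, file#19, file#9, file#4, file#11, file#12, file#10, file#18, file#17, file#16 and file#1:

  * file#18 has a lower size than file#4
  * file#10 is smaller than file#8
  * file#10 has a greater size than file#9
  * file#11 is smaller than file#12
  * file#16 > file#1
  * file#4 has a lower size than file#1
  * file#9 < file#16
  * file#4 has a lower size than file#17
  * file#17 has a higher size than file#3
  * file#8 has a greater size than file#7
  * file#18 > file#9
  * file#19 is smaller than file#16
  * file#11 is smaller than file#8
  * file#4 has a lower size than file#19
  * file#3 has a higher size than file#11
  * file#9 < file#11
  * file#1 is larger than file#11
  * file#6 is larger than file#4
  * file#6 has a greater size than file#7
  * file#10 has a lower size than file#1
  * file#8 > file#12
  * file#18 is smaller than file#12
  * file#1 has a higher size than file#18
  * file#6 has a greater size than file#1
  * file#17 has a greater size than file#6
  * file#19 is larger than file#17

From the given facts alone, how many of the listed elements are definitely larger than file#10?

Directly above file#10: file#1, file#8.
One step further: file#6, file#16 (4 so far).
One step further: file#17 (5 so far).
One step further: file#19 (6 so far).
No other element is forced above file#10 by the given relations, so the count is 6.

6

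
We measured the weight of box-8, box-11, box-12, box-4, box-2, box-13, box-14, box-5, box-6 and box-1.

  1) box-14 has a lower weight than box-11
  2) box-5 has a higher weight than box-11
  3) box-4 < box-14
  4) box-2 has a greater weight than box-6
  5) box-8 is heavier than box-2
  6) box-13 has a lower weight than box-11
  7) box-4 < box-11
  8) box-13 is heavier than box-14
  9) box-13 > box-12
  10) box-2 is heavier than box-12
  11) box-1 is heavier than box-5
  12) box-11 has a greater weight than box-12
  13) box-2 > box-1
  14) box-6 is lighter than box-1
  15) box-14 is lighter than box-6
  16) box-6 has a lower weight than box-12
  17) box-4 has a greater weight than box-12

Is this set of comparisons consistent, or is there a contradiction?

inconsistent

We have box-12 < box-4 stated directly, yet also box-4 < box-14 < box-6 < box-12 by chaining the others — so box-4 < box-12. Contradiction.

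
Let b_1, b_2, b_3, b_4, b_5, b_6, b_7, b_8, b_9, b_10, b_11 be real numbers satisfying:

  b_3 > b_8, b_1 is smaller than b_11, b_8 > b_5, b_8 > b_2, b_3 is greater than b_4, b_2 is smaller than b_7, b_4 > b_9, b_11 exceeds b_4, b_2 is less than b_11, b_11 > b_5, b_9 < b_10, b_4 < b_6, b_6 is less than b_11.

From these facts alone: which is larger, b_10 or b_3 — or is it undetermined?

Following every chain through b_10: below b_10 we get b_9.
b_3 is not reached, and no chain runs the other way from b_3 to b_10.
So the given relations leave the order of b_10 and b_3 undetermined.

undetermined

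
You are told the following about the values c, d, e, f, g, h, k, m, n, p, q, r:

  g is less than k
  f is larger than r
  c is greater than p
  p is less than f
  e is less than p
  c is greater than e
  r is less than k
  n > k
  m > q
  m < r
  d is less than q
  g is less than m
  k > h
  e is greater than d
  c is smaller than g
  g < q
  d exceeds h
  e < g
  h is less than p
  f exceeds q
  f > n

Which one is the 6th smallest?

Chaining the given pairs: h < d < e < p < c < g < q < m < r < k < n < f.
The 6th smallest is g.

g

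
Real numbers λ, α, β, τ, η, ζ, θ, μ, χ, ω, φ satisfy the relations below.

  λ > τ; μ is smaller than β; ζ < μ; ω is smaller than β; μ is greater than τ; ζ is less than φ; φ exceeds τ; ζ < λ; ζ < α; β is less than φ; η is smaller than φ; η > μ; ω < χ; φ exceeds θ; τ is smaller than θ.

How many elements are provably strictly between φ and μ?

2

The relations place μ below φ. An element lies strictly between them when it is forced above μ and also forced below φ.
Above μ: {η, β}. Below φ: {ω, ζ, τ, θ, η, β}.
Intersection: {η, β} — 2.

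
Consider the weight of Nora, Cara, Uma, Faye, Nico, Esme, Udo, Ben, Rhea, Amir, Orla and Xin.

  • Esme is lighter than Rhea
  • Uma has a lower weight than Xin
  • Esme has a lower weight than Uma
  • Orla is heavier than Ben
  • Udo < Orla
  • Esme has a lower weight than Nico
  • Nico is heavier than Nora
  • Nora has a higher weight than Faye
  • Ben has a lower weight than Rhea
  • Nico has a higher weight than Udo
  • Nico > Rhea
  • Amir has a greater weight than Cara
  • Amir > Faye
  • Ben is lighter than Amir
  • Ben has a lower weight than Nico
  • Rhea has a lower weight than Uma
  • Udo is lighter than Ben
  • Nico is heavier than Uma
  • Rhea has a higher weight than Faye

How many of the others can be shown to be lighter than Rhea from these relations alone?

4

Directly below Rhea: Faye, Ben, Esme.
One step further: Udo (4 so far).
No other element is forced below Rhea by the given relations, so the count is 4.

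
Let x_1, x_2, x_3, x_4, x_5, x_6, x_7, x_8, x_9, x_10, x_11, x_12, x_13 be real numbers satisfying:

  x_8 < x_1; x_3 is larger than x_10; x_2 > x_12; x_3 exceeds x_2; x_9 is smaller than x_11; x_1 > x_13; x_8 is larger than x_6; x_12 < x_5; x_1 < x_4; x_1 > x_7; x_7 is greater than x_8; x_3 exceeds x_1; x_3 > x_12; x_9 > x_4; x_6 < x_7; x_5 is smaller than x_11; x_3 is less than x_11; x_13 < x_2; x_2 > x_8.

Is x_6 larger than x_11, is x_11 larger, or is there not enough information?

x_6 < x_8 < x_1 < x_3 < x_11, by transitivity through x_8, x_1, x_3.
So x_11 is larger.

x_11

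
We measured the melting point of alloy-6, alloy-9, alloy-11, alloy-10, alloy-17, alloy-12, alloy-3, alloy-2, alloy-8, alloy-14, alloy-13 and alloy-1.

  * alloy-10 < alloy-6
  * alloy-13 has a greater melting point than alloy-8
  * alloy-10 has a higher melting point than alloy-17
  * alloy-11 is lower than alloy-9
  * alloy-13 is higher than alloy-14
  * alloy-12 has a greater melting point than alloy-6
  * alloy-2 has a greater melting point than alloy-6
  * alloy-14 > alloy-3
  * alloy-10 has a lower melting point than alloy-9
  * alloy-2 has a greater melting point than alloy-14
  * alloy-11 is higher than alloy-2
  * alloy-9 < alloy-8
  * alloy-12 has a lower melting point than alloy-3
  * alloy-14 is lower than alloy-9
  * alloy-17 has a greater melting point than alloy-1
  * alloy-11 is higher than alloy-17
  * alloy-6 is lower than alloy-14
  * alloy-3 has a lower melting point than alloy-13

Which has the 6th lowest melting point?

Piecing the relations together gives one ordering: alloy-1 < alloy-17 < alloy-10 < alloy-6 < alloy-12 < alloy-3 < alloy-14 < alloy-2 < alloy-11 < alloy-9 < alloy-8 < alloy-13.
The 6th smallest is alloy-3.

alloy-3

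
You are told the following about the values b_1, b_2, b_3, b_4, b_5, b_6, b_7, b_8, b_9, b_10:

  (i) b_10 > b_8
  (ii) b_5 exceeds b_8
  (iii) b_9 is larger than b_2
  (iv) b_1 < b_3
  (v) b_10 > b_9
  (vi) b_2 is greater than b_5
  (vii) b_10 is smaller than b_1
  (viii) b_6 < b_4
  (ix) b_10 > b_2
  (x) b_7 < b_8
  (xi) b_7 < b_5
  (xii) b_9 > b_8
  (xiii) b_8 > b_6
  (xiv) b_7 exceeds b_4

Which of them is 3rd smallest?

The consecutive relations fix a unique order: b_6 < b_4 < b_7 < b_8 < b_5 < b_2 < b_9 < b_10 < b_1 < b_3.
The 3rd smallest is b_7.

b_7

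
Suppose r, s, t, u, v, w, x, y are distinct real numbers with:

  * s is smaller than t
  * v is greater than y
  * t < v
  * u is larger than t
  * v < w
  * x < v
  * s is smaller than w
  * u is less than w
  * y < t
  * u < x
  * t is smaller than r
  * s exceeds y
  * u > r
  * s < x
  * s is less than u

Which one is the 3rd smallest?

Chaining the given pairs: y < s < t < r < u < x < v < w.
Counting 3 from the smallest end gives t.

t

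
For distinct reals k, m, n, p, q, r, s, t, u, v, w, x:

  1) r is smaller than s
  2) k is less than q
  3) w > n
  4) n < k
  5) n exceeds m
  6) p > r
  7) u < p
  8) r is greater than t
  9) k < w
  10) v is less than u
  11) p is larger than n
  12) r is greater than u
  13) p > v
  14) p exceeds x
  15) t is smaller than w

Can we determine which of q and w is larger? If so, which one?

undetermined

Following every chain through q: below q we get m, n, k.
w is not reached, and no chain runs the other way from w to q.
So the given relations leave the order of q and w undetermined.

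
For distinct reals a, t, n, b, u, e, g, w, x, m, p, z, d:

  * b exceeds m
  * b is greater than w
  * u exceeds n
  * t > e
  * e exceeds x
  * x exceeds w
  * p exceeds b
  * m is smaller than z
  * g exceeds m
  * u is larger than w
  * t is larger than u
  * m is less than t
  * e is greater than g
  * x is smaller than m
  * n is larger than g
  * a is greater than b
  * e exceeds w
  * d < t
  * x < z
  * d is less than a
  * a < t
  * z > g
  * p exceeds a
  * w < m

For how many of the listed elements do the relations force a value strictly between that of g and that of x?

The relations place x below g. An element lies strictly between them when it is forced above x and also forced below g.
Above x: {m, b, a, n, u, e, t, z, p}. Below g: {w, m}.
Intersection: {m} — 1.

1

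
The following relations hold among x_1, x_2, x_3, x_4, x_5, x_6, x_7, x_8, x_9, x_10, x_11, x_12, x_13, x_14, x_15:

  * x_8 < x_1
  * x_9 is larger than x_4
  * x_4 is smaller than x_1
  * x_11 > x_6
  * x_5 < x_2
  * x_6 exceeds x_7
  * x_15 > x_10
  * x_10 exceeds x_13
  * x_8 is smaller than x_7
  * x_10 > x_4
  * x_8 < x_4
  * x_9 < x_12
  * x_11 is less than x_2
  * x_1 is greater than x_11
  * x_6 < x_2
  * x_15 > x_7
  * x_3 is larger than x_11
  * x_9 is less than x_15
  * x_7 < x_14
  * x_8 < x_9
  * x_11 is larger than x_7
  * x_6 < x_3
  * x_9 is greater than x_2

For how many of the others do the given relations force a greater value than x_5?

The elements the relations force above x_5 are x_2, x_9, x_15, x_12 — no chain reaches any other.
That is 4.

4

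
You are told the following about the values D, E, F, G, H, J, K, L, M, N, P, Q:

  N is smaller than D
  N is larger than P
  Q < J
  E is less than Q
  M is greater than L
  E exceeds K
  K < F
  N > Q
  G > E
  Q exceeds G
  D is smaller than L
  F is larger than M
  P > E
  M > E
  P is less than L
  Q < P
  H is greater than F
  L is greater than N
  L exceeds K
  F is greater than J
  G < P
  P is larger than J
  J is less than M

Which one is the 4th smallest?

The consecutive relations fix a unique order: K < E < G < Q < J < P < N < D < L < M < F < H.
Counting 4 from the smallest end gives Q.

Q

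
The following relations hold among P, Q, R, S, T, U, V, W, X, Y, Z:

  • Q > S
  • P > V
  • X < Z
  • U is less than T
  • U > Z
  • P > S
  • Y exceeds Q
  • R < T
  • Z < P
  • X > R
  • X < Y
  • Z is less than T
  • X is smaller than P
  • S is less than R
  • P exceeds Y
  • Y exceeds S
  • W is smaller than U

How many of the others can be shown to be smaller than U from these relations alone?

Directly below U: W, Z.
One step further: X (3 so far).
One step further: R (4 so far).
One step further: S (5 so far).
No other element is forced below U by the given relations, so the count is 5.

5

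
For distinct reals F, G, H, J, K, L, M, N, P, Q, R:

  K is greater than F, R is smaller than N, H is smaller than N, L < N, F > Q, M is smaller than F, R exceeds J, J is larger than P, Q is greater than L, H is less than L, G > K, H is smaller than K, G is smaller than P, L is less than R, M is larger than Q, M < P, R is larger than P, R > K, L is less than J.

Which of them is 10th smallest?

R

The consecutive relations fix a unique order: H < L < Q < M < F < K < G < P < J < R < N.
Counting 10 from the smallest end gives R.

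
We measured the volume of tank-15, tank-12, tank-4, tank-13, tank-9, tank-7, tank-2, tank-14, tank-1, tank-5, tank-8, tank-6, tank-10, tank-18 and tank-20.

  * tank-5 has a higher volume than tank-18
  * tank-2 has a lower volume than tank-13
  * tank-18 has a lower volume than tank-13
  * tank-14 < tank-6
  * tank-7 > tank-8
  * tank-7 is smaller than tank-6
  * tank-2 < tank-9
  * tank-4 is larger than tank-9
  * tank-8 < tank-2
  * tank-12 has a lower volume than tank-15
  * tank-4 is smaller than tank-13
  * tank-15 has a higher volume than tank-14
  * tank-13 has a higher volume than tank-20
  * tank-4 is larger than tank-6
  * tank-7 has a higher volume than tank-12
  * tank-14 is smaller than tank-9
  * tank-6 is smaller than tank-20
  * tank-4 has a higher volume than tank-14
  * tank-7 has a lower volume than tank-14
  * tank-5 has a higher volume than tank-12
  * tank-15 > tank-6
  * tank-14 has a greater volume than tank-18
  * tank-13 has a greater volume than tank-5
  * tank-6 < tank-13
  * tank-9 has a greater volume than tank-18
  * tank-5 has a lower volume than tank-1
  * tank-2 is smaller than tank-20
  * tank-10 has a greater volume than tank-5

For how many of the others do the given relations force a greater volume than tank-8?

From tank-8 the given relations immediately reach tank-7, tank-2.
From those, tank-14, tank-6, tank-20, tank-9, tank-13 — 7 in total.
From those, tank-15, tank-4 — 9 in total.
No other element is forced above tank-8 by the given relations, so the count is 9.

9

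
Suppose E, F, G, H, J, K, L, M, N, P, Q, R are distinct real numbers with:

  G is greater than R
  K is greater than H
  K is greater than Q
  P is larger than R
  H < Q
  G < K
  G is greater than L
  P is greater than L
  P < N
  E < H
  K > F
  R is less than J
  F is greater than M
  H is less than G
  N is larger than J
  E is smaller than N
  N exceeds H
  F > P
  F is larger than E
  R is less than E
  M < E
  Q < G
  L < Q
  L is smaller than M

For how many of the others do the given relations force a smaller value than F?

5

Directly below F: M, E, P.
One step further: L, R (5 so far).
No other element is forced below F by the given relations, so the count is 5.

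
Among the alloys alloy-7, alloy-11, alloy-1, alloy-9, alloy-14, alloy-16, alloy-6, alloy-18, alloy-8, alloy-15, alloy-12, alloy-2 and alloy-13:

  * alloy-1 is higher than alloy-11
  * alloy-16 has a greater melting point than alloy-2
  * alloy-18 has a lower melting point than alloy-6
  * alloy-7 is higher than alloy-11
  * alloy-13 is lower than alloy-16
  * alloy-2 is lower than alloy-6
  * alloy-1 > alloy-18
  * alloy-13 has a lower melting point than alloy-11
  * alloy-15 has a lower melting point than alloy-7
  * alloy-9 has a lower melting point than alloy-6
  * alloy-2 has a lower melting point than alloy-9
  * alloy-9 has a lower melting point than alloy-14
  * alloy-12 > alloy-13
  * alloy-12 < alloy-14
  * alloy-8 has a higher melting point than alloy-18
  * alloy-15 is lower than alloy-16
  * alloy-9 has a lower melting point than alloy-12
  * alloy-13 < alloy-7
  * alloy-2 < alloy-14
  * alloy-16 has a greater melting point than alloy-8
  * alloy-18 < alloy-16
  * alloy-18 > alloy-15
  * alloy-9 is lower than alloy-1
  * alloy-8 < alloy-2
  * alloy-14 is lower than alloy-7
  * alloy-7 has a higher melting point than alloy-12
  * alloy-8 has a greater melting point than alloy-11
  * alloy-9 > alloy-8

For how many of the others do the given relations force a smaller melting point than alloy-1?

The elements the relations force below alloy-1 are alloy-15, alloy-18, alloy-13, alloy-11, alloy-8, alloy-2, alloy-9 — no chain reaches any other.
That is 7.

7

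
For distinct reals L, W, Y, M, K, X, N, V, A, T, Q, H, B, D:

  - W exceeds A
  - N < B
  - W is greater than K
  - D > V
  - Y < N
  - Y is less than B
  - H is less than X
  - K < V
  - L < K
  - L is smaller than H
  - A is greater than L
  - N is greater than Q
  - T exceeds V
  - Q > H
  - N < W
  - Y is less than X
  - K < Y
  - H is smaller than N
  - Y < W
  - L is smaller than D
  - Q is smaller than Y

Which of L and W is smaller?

L

Chaining the given relations: L < H < Q < Y < N < W.
So L < W; L is the smaller of the two.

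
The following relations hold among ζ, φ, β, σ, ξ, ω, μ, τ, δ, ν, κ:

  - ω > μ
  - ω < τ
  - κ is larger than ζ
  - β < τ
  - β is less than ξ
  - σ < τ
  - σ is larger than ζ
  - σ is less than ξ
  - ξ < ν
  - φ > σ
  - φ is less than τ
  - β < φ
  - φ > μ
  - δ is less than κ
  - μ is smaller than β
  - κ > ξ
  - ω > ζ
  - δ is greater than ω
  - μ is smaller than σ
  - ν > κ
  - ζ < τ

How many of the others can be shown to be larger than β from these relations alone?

5

Directly above β: φ, τ, ξ.
One step further: κ, ν (5 so far).
No other element is forced above β by the given relations, so the count is 5.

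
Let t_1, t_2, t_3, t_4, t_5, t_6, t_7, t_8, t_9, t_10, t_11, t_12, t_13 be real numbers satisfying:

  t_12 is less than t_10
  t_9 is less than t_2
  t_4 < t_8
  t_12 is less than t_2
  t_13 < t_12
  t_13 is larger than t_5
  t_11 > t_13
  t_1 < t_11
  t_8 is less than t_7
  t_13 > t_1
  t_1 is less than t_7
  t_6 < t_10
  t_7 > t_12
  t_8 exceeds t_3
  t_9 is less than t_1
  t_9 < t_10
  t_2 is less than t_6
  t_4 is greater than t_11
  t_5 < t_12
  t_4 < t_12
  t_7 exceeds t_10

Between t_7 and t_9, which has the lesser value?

t_9 < t_1 and t_1 < t_13 give t_9 < t_13.
Then t_13 < t_11 extends the chain to t_11.
With t_11 < t_4: t_9 < t_1 < t_13 < t_11 < t_4.
With t_4 < t_12: t_9 < t_1 < t_13 < t_11 < t_4 < t_12.
Then t_12 < t_2 extends the chain to t_2.
With t_2 < t_6: t_9 < t_1 < t_13 < t_11 < t_4 < t_12 < t_2 < t_6.
With t_6 < t_10: t_9 < t_1 < t_13 < t_11 < t_4 < t_12 < t_2 < t_6 < t_10.
Then t_10 < t_7 extends the chain to t_7.
So t_9 < t_7; t_9 is the smaller of the two.

t_9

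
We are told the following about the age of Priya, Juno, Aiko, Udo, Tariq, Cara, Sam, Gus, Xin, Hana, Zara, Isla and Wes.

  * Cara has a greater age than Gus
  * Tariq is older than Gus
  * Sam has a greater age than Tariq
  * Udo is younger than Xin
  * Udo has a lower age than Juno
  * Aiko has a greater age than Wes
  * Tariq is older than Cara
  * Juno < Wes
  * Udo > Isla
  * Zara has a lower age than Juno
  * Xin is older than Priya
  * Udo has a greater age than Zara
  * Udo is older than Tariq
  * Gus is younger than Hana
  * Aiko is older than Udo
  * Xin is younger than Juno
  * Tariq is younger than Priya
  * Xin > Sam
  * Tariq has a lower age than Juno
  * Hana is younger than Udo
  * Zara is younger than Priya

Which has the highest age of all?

Aiko

Chaining downward from Aiko: directly below it, Udo, Wes; then Isla, Tariq, Zara, Hana, Juno; then Gus, Cara, Xin; then Priya, Sam.
That covers every other element, and nothing is given above Aiko, so Aiko is the highest age.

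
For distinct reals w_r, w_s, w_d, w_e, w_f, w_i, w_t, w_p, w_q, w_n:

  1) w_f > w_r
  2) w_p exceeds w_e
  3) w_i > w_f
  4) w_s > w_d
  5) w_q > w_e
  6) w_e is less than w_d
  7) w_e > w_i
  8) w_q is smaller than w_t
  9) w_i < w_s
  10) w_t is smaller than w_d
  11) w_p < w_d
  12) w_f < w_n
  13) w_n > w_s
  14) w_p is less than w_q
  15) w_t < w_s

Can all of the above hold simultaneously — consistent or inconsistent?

Every relation is compatible with w_r < w_f < w_i < w_e < w_p < w_q < w_t < w_d < w_s < w_n; the set is consistent.

consistent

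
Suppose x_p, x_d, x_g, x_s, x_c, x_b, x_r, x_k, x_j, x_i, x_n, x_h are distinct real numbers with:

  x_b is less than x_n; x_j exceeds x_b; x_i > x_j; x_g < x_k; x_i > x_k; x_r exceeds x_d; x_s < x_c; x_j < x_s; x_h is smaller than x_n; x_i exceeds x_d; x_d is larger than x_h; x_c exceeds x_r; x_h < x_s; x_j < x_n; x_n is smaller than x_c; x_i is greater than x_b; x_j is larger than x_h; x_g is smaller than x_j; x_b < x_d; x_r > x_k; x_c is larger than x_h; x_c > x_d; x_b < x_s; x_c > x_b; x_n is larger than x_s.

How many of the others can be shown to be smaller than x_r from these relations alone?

From x_r the given relations immediately reach x_k, x_d.
From those, x_b, x_h, x_g — 5 in total.
Nothing else is reachable below x_r; 5 in all.

5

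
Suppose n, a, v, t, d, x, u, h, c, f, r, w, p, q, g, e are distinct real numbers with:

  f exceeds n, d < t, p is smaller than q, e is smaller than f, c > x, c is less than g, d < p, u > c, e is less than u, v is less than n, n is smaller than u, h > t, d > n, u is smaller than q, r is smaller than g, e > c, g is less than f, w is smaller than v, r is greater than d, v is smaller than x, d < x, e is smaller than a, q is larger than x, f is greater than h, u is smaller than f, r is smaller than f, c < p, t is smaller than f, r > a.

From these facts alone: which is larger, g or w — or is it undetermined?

g

w < v and v < n give w < n.
Then n < d extends the chain to d.
Then d < x extends the chain to x.
With x < c: w < v < n < d < x < c.
Then c < e extends the chain to e.
With e < a: w < v < n < d < x < c < e < a.
Then a < r extends the chain to r.
With r < g: w < v < n < d < x < c < e < a < r < g.
So g is larger.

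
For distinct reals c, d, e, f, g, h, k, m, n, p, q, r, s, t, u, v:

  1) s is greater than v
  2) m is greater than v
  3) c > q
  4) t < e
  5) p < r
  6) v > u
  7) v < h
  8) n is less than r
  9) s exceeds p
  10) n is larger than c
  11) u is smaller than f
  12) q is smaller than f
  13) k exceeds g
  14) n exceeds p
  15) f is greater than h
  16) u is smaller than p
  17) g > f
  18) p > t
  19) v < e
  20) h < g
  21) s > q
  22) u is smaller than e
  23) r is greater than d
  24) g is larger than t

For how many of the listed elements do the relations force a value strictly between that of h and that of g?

1

Chaining upward from h reaches: f, k.
Chaining downward from g reaches: u, v, q, t, f.
Strictly between h and g are those in both lists: f — 1 element.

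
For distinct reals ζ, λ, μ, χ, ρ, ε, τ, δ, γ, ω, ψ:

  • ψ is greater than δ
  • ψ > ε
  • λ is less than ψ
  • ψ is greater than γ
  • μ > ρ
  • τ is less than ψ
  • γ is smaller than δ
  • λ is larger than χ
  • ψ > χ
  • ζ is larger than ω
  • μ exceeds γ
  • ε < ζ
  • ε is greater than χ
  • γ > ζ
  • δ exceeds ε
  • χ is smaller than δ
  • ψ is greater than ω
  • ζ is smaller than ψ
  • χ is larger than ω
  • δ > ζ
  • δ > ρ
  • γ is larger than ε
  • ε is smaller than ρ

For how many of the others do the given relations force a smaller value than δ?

The elements the relations force below δ are ω, χ, ε, ζ, γ, ρ — no chain reaches any other.
That is 6.

6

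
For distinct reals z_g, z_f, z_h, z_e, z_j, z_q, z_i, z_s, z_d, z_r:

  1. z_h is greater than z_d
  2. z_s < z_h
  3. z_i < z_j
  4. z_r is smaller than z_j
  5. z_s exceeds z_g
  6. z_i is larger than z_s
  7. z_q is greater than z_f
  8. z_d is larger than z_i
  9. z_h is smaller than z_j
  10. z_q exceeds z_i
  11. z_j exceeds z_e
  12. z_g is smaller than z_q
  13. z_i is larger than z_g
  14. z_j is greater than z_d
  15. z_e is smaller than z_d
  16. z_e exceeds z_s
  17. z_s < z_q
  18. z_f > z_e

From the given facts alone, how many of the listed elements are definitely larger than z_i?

4

Directly above z_i: z_d, z_q, z_j.
One step further: z_h (4 so far).
No other element is forced above z_i by the given relations, so the count is 4.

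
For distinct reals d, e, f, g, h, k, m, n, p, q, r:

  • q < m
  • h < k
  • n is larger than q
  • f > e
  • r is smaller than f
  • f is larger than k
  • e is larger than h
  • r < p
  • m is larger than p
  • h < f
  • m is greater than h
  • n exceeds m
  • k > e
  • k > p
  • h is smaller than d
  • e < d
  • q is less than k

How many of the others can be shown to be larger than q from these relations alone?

4

Directly above q: k, m, n.
One step further: f (4 so far).
Nothing else is reachable above q; 4 in all.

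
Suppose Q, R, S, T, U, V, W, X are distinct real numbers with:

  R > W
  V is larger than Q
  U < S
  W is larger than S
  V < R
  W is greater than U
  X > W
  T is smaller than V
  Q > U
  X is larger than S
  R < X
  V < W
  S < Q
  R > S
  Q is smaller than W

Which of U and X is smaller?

U

U < S and S < Q give U < Q.
Then Q < V extends the chain to V.
Then V < W extends the chain to W.
Then W < R extends the chain to R.
Then R < X extends the chain to X.
So U < X; U is the smaller of the two.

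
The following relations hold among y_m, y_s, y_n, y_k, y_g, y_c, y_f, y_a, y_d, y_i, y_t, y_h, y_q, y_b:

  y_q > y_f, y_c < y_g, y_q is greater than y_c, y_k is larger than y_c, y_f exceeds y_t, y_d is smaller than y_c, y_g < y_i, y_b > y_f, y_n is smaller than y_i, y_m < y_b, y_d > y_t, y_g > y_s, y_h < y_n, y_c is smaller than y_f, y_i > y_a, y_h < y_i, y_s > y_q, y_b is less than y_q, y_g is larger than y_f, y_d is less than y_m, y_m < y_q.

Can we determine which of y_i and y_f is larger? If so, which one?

y_i

y_f < y_b and y_b < y_q give y_f < y_q.
With y_q < y_s: y_f < y_b < y_q < y_s.
With y_s < y_g: y_f < y_b < y_q < y_s < y_g.
Then y_g < y_i extends the chain to y_i.
So y_i is larger.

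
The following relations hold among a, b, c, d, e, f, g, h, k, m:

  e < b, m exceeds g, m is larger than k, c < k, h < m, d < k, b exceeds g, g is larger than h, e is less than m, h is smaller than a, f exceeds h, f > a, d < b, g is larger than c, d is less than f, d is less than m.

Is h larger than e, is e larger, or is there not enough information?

Following every chain through h: above h we get g, a, f, m, b.
e is not reached, and no chain runs the other way from e to h.
So the given relations leave the order of h and e undetermined.

undetermined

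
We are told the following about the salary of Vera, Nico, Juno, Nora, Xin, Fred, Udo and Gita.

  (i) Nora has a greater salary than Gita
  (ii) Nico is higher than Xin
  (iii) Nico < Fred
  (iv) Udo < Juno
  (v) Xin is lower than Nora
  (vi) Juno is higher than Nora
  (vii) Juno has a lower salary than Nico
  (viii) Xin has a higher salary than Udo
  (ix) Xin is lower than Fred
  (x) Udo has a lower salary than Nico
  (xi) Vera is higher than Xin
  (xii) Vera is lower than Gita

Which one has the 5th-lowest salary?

Chaining the given pairs: Udo < Xin < Vera < Gita < Nora < Juno < Nico < Fred.
Counting 5 from the smallest end gives Nora.

Nora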